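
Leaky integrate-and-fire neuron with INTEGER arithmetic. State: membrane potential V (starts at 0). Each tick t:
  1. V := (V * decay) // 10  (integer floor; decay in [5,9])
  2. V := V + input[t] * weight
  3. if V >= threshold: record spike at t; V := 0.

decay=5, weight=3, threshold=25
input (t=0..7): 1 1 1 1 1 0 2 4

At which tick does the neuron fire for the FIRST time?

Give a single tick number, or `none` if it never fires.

t=0: input=1 -> V=3
t=1: input=1 -> V=4
t=2: input=1 -> V=5
t=3: input=1 -> V=5
t=4: input=1 -> V=5
t=5: input=0 -> V=2
t=6: input=2 -> V=7
t=7: input=4 -> V=15

Answer: none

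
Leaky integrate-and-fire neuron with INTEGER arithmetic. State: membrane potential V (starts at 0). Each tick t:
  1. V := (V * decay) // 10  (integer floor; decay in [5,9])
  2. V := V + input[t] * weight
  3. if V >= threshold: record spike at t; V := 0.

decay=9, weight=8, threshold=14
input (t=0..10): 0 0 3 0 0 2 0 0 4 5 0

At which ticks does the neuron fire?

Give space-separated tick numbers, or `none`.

t=0: input=0 -> V=0
t=1: input=0 -> V=0
t=2: input=3 -> V=0 FIRE
t=3: input=0 -> V=0
t=4: input=0 -> V=0
t=5: input=2 -> V=0 FIRE
t=6: input=0 -> V=0
t=7: input=0 -> V=0
t=8: input=4 -> V=0 FIRE
t=9: input=5 -> V=0 FIRE
t=10: input=0 -> V=0

Answer: 2 5 8 9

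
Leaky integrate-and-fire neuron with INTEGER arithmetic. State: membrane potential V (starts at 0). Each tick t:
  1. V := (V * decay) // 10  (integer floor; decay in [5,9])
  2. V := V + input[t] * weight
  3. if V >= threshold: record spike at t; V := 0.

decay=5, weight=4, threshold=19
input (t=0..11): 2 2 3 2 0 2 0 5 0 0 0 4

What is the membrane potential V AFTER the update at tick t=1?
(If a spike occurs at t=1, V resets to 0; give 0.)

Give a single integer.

t=0: input=2 -> V=8
t=1: input=2 -> V=12
t=2: input=3 -> V=18
t=3: input=2 -> V=17
t=4: input=0 -> V=8
t=5: input=2 -> V=12
t=6: input=0 -> V=6
t=7: input=5 -> V=0 FIRE
t=8: input=0 -> V=0
t=9: input=0 -> V=0
t=10: input=0 -> V=0
t=11: input=4 -> V=16

Answer: 12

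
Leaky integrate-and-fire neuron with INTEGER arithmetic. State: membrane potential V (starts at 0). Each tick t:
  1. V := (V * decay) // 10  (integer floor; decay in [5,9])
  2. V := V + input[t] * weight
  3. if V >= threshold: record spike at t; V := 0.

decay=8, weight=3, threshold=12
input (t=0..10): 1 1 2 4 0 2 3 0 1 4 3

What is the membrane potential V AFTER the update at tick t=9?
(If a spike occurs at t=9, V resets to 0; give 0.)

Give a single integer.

t=0: input=1 -> V=3
t=1: input=1 -> V=5
t=2: input=2 -> V=10
t=3: input=4 -> V=0 FIRE
t=4: input=0 -> V=0
t=5: input=2 -> V=6
t=6: input=3 -> V=0 FIRE
t=7: input=0 -> V=0
t=8: input=1 -> V=3
t=9: input=4 -> V=0 FIRE
t=10: input=3 -> V=9

Answer: 0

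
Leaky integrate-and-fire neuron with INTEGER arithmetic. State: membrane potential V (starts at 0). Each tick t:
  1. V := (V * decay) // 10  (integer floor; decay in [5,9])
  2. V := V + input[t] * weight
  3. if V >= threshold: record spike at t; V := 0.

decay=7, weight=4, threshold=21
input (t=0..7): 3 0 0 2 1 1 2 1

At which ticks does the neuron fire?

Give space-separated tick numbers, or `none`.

Answer: none

Derivation:
t=0: input=3 -> V=12
t=1: input=0 -> V=8
t=2: input=0 -> V=5
t=3: input=2 -> V=11
t=4: input=1 -> V=11
t=5: input=1 -> V=11
t=6: input=2 -> V=15
t=7: input=1 -> V=14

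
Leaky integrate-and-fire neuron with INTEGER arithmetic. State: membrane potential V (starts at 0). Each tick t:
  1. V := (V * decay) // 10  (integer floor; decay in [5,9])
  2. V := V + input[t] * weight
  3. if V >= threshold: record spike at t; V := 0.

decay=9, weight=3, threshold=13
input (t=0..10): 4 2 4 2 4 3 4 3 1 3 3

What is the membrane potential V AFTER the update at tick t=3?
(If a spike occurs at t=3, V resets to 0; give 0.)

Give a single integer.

Answer: 0

Derivation:
t=0: input=4 -> V=12
t=1: input=2 -> V=0 FIRE
t=2: input=4 -> V=12
t=3: input=2 -> V=0 FIRE
t=4: input=4 -> V=12
t=5: input=3 -> V=0 FIRE
t=6: input=4 -> V=12
t=7: input=3 -> V=0 FIRE
t=8: input=1 -> V=3
t=9: input=3 -> V=11
t=10: input=3 -> V=0 FIRE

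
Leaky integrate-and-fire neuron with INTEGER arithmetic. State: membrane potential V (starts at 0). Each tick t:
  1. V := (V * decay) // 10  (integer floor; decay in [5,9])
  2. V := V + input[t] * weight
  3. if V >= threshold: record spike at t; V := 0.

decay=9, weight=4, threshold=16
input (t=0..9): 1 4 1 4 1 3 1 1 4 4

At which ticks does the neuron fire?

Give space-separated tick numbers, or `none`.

t=0: input=1 -> V=4
t=1: input=4 -> V=0 FIRE
t=2: input=1 -> V=4
t=3: input=4 -> V=0 FIRE
t=4: input=1 -> V=4
t=5: input=3 -> V=15
t=6: input=1 -> V=0 FIRE
t=7: input=1 -> V=4
t=8: input=4 -> V=0 FIRE
t=9: input=4 -> V=0 FIRE

Answer: 1 3 6 8 9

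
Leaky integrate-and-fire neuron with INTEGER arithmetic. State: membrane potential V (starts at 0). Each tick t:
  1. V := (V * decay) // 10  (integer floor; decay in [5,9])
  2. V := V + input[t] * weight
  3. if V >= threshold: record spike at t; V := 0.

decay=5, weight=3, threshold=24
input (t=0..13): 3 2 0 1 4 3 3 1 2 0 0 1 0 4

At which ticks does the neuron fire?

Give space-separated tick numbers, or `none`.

t=0: input=3 -> V=9
t=1: input=2 -> V=10
t=2: input=0 -> V=5
t=3: input=1 -> V=5
t=4: input=4 -> V=14
t=5: input=3 -> V=16
t=6: input=3 -> V=17
t=7: input=1 -> V=11
t=8: input=2 -> V=11
t=9: input=0 -> V=5
t=10: input=0 -> V=2
t=11: input=1 -> V=4
t=12: input=0 -> V=2
t=13: input=4 -> V=13

Answer: none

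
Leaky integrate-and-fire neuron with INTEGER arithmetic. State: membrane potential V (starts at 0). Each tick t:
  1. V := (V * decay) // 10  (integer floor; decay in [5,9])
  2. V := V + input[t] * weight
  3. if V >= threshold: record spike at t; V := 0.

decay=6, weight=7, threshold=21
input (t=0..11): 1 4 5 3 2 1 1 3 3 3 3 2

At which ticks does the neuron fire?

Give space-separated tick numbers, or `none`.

t=0: input=1 -> V=7
t=1: input=4 -> V=0 FIRE
t=2: input=5 -> V=0 FIRE
t=3: input=3 -> V=0 FIRE
t=4: input=2 -> V=14
t=5: input=1 -> V=15
t=6: input=1 -> V=16
t=7: input=3 -> V=0 FIRE
t=8: input=3 -> V=0 FIRE
t=9: input=3 -> V=0 FIRE
t=10: input=3 -> V=0 FIRE
t=11: input=2 -> V=14

Answer: 1 2 3 7 8 9 10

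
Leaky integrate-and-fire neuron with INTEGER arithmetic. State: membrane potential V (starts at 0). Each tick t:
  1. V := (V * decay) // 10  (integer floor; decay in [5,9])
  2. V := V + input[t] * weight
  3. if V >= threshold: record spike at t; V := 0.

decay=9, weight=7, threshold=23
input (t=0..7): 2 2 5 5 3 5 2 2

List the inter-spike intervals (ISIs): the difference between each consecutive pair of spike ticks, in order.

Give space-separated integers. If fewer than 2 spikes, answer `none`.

t=0: input=2 -> V=14
t=1: input=2 -> V=0 FIRE
t=2: input=5 -> V=0 FIRE
t=3: input=5 -> V=0 FIRE
t=4: input=3 -> V=21
t=5: input=5 -> V=0 FIRE
t=6: input=2 -> V=14
t=7: input=2 -> V=0 FIRE

Answer: 1 1 2 2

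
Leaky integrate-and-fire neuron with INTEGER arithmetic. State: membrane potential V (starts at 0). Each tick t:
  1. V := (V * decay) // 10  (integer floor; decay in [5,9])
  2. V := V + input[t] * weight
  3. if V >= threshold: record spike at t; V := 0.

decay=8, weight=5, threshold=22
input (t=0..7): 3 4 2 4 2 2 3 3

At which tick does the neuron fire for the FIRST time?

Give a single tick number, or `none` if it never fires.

Answer: 1

Derivation:
t=0: input=3 -> V=15
t=1: input=4 -> V=0 FIRE
t=2: input=2 -> V=10
t=3: input=4 -> V=0 FIRE
t=4: input=2 -> V=10
t=5: input=2 -> V=18
t=6: input=3 -> V=0 FIRE
t=7: input=3 -> V=15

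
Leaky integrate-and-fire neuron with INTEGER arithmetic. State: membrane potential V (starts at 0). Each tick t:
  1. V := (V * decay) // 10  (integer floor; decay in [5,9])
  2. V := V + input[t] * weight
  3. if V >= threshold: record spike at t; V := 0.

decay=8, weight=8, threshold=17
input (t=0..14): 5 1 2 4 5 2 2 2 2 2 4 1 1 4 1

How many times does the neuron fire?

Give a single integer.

t=0: input=5 -> V=0 FIRE
t=1: input=1 -> V=8
t=2: input=2 -> V=0 FIRE
t=3: input=4 -> V=0 FIRE
t=4: input=5 -> V=0 FIRE
t=5: input=2 -> V=16
t=6: input=2 -> V=0 FIRE
t=7: input=2 -> V=16
t=8: input=2 -> V=0 FIRE
t=9: input=2 -> V=16
t=10: input=4 -> V=0 FIRE
t=11: input=1 -> V=8
t=12: input=1 -> V=14
t=13: input=4 -> V=0 FIRE
t=14: input=1 -> V=8

Answer: 8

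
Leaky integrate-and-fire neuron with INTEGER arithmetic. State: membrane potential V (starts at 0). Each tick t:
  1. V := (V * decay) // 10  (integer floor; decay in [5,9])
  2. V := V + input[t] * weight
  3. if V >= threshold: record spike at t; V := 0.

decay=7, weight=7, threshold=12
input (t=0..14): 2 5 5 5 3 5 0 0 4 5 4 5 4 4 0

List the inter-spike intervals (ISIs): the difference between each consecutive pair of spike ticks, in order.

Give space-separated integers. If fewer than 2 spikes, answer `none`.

Answer: 1 1 1 1 1 3 1 1 1 1 1

Derivation:
t=0: input=2 -> V=0 FIRE
t=1: input=5 -> V=0 FIRE
t=2: input=5 -> V=0 FIRE
t=3: input=5 -> V=0 FIRE
t=4: input=3 -> V=0 FIRE
t=5: input=5 -> V=0 FIRE
t=6: input=0 -> V=0
t=7: input=0 -> V=0
t=8: input=4 -> V=0 FIRE
t=9: input=5 -> V=0 FIRE
t=10: input=4 -> V=0 FIRE
t=11: input=5 -> V=0 FIRE
t=12: input=4 -> V=0 FIRE
t=13: input=4 -> V=0 FIRE
t=14: input=0 -> V=0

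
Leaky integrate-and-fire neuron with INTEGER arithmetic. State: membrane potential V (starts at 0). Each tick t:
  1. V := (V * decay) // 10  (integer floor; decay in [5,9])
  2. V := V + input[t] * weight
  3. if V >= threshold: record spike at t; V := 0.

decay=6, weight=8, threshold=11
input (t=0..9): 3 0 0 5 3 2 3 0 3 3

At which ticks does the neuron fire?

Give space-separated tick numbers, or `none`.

t=0: input=3 -> V=0 FIRE
t=1: input=0 -> V=0
t=2: input=0 -> V=0
t=3: input=5 -> V=0 FIRE
t=4: input=3 -> V=0 FIRE
t=5: input=2 -> V=0 FIRE
t=6: input=3 -> V=0 FIRE
t=7: input=0 -> V=0
t=8: input=3 -> V=0 FIRE
t=9: input=3 -> V=0 FIRE

Answer: 0 3 4 5 6 8 9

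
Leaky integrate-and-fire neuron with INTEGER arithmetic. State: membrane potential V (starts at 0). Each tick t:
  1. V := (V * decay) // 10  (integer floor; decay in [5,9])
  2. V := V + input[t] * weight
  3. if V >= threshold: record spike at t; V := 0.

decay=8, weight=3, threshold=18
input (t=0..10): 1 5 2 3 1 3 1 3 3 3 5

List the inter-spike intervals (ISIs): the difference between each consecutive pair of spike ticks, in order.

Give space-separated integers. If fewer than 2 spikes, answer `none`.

Answer: 5 3

Derivation:
t=0: input=1 -> V=3
t=1: input=5 -> V=17
t=2: input=2 -> V=0 FIRE
t=3: input=3 -> V=9
t=4: input=1 -> V=10
t=5: input=3 -> V=17
t=6: input=1 -> V=16
t=7: input=3 -> V=0 FIRE
t=8: input=3 -> V=9
t=9: input=3 -> V=16
t=10: input=5 -> V=0 FIRE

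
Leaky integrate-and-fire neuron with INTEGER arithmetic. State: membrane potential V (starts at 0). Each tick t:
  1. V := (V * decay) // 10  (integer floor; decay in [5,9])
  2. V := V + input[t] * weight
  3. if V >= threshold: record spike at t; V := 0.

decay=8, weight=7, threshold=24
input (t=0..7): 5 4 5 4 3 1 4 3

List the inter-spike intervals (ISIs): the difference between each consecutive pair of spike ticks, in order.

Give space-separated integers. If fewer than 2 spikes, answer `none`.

Answer: 1 1 1 3

Derivation:
t=0: input=5 -> V=0 FIRE
t=1: input=4 -> V=0 FIRE
t=2: input=5 -> V=0 FIRE
t=3: input=4 -> V=0 FIRE
t=4: input=3 -> V=21
t=5: input=1 -> V=23
t=6: input=4 -> V=0 FIRE
t=7: input=3 -> V=21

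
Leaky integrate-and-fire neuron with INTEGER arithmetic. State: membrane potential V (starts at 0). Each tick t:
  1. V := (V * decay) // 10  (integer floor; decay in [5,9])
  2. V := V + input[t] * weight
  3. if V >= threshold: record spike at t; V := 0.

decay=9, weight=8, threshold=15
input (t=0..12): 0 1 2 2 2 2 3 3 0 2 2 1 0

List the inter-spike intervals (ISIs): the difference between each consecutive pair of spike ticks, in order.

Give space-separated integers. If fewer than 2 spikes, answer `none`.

t=0: input=0 -> V=0
t=1: input=1 -> V=8
t=2: input=2 -> V=0 FIRE
t=3: input=2 -> V=0 FIRE
t=4: input=2 -> V=0 FIRE
t=5: input=2 -> V=0 FIRE
t=6: input=3 -> V=0 FIRE
t=7: input=3 -> V=0 FIRE
t=8: input=0 -> V=0
t=9: input=2 -> V=0 FIRE
t=10: input=2 -> V=0 FIRE
t=11: input=1 -> V=8
t=12: input=0 -> V=7

Answer: 1 1 1 1 1 2 1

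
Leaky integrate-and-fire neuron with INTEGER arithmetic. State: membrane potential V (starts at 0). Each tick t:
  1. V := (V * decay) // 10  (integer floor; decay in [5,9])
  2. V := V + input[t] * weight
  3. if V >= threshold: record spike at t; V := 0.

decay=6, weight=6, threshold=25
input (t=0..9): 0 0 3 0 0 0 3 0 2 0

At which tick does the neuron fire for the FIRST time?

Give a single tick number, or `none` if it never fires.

t=0: input=0 -> V=0
t=1: input=0 -> V=0
t=2: input=3 -> V=18
t=3: input=0 -> V=10
t=4: input=0 -> V=6
t=5: input=0 -> V=3
t=6: input=3 -> V=19
t=7: input=0 -> V=11
t=8: input=2 -> V=18
t=9: input=0 -> V=10

Answer: none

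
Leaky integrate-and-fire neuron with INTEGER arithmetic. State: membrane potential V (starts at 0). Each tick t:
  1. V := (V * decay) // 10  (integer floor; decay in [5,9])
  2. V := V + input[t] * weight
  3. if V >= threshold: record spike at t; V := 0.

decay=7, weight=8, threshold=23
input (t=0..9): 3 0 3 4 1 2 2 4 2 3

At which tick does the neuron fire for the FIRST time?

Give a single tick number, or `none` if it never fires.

t=0: input=3 -> V=0 FIRE
t=1: input=0 -> V=0
t=2: input=3 -> V=0 FIRE
t=3: input=4 -> V=0 FIRE
t=4: input=1 -> V=8
t=5: input=2 -> V=21
t=6: input=2 -> V=0 FIRE
t=7: input=4 -> V=0 FIRE
t=8: input=2 -> V=16
t=9: input=3 -> V=0 FIRE

Answer: 0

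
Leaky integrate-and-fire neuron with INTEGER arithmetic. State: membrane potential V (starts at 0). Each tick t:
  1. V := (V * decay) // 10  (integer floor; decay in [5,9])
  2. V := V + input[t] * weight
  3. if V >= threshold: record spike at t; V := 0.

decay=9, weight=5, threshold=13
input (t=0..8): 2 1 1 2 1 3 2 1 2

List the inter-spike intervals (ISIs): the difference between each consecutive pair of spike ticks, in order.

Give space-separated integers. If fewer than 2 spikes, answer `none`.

t=0: input=2 -> V=10
t=1: input=1 -> V=0 FIRE
t=2: input=1 -> V=5
t=3: input=2 -> V=0 FIRE
t=4: input=1 -> V=5
t=5: input=3 -> V=0 FIRE
t=6: input=2 -> V=10
t=7: input=1 -> V=0 FIRE
t=8: input=2 -> V=10

Answer: 2 2 2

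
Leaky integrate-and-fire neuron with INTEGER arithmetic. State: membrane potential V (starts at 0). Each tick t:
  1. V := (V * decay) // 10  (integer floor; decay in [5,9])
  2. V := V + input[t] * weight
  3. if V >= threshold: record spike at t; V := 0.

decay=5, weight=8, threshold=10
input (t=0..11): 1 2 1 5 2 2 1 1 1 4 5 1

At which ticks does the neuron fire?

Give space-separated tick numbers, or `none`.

t=0: input=1 -> V=8
t=1: input=2 -> V=0 FIRE
t=2: input=1 -> V=8
t=3: input=5 -> V=0 FIRE
t=4: input=2 -> V=0 FIRE
t=5: input=2 -> V=0 FIRE
t=6: input=1 -> V=8
t=7: input=1 -> V=0 FIRE
t=8: input=1 -> V=8
t=9: input=4 -> V=0 FIRE
t=10: input=5 -> V=0 FIRE
t=11: input=1 -> V=8

Answer: 1 3 4 5 7 9 10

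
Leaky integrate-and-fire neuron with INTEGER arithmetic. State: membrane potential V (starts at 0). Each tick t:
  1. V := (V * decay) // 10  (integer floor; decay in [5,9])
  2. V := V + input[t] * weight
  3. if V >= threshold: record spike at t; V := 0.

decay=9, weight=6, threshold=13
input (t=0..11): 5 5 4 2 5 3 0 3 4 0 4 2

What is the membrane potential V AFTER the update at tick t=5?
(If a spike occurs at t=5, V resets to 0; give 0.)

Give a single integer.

Answer: 0

Derivation:
t=0: input=5 -> V=0 FIRE
t=1: input=5 -> V=0 FIRE
t=2: input=4 -> V=0 FIRE
t=3: input=2 -> V=12
t=4: input=5 -> V=0 FIRE
t=5: input=3 -> V=0 FIRE
t=6: input=0 -> V=0
t=7: input=3 -> V=0 FIRE
t=8: input=4 -> V=0 FIRE
t=9: input=0 -> V=0
t=10: input=4 -> V=0 FIRE
t=11: input=2 -> V=12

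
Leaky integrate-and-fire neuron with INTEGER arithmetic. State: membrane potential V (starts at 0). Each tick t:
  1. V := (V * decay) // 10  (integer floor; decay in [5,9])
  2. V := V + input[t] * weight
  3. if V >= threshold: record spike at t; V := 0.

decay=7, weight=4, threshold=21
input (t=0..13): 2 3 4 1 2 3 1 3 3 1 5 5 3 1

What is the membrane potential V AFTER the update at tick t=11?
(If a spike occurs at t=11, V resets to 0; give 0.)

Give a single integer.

t=0: input=2 -> V=8
t=1: input=3 -> V=17
t=2: input=4 -> V=0 FIRE
t=3: input=1 -> V=4
t=4: input=2 -> V=10
t=5: input=3 -> V=19
t=6: input=1 -> V=17
t=7: input=3 -> V=0 FIRE
t=8: input=3 -> V=12
t=9: input=1 -> V=12
t=10: input=5 -> V=0 FIRE
t=11: input=5 -> V=20
t=12: input=3 -> V=0 FIRE
t=13: input=1 -> V=4

Answer: 20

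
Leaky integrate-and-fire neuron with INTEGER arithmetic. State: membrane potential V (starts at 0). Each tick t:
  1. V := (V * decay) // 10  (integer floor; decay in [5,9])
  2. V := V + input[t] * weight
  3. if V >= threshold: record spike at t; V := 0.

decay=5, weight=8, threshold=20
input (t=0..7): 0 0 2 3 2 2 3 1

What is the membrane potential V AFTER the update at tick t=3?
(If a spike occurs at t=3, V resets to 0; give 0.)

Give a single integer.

Answer: 0

Derivation:
t=0: input=0 -> V=0
t=1: input=0 -> V=0
t=2: input=2 -> V=16
t=3: input=3 -> V=0 FIRE
t=4: input=2 -> V=16
t=5: input=2 -> V=0 FIRE
t=6: input=3 -> V=0 FIRE
t=7: input=1 -> V=8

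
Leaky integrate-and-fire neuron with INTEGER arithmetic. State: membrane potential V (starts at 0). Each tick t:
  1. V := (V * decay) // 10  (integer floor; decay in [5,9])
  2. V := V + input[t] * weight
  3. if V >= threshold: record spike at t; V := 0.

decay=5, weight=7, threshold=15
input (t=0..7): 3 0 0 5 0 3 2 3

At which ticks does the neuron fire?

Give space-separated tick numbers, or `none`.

t=0: input=3 -> V=0 FIRE
t=1: input=0 -> V=0
t=2: input=0 -> V=0
t=3: input=5 -> V=0 FIRE
t=4: input=0 -> V=0
t=5: input=3 -> V=0 FIRE
t=6: input=2 -> V=14
t=7: input=3 -> V=0 FIRE

Answer: 0 3 5 7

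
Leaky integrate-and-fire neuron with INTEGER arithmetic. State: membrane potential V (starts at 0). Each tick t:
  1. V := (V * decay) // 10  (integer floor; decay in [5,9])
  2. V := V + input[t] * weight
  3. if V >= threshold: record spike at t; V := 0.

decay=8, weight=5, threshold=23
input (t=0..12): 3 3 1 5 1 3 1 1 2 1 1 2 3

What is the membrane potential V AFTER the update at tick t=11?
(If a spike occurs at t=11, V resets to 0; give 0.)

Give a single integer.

Answer: 17

Derivation:
t=0: input=3 -> V=15
t=1: input=3 -> V=0 FIRE
t=2: input=1 -> V=5
t=3: input=5 -> V=0 FIRE
t=4: input=1 -> V=5
t=5: input=3 -> V=19
t=6: input=1 -> V=20
t=7: input=1 -> V=21
t=8: input=2 -> V=0 FIRE
t=9: input=1 -> V=5
t=10: input=1 -> V=9
t=11: input=2 -> V=17
t=12: input=3 -> V=0 FIRE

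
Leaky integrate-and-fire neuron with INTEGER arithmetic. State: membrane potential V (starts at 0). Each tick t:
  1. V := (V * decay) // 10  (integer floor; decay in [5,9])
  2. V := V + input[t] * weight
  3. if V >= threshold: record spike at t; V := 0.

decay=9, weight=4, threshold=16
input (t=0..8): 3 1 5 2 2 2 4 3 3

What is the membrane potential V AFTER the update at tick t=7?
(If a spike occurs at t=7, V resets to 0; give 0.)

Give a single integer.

t=0: input=3 -> V=12
t=1: input=1 -> V=14
t=2: input=5 -> V=0 FIRE
t=3: input=2 -> V=8
t=4: input=2 -> V=15
t=5: input=2 -> V=0 FIRE
t=6: input=4 -> V=0 FIRE
t=7: input=3 -> V=12
t=8: input=3 -> V=0 FIRE

Answer: 12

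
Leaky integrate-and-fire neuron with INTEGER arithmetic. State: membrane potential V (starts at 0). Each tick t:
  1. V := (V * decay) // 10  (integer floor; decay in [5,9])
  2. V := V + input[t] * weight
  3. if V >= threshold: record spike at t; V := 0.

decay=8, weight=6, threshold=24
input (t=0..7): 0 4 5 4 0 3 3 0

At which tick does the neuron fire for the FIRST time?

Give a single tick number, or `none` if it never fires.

t=0: input=0 -> V=0
t=1: input=4 -> V=0 FIRE
t=2: input=5 -> V=0 FIRE
t=3: input=4 -> V=0 FIRE
t=4: input=0 -> V=0
t=5: input=3 -> V=18
t=6: input=3 -> V=0 FIRE
t=7: input=0 -> V=0

Answer: 1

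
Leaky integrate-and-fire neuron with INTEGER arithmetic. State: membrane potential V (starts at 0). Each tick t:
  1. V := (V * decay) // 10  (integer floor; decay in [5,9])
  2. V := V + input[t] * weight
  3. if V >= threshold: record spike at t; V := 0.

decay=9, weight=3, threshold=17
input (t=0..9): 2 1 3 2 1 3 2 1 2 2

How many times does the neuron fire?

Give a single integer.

t=0: input=2 -> V=6
t=1: input=1 -> V=8
t=2: input=3 -> V=16
t=3: input=2 -> V=0 FIRE
t=4: input=1 -> V=3
t=5: input=3 -> V=11
t=6: input=2 -> V=15
t=7: input=1 -> V=16
t=8: input=2 -> V=0 FIRE
t=9: input=2 -> V=6

Answer: 2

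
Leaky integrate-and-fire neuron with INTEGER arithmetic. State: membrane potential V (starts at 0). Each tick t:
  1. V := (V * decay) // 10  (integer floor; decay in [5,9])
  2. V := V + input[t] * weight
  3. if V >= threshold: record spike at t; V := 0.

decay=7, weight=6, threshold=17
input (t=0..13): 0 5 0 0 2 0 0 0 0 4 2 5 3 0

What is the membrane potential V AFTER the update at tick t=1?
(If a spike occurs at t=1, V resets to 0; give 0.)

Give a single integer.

Answer: 0

Derivation:
t=0: input=0 -> V=0
t=1: input=5 -> V=0 FIRE
t=2: input=0 -> V=0
t=3: input=0 -> V=0
t=4: input=2 -> V=12
t=5: input=0 -> V=8
t=6: input=0 -> V=5
t=7: input=0 -> V=3
t=8: input=0 -> V=2
t=9: input=4 -> V=0 FIRE
t=10: input=2 -> V=12
t=11: input=5 -> V=0 FIRE
t=12: input=3 -> V=0 FIRE
t=13: input=0 -> V=0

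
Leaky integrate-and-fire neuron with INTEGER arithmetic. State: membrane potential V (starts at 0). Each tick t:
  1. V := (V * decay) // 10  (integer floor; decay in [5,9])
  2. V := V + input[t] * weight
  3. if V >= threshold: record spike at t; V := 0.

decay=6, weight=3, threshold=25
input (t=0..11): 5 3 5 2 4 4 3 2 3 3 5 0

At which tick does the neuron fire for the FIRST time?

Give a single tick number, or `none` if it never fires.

Answer: 2

Derivation:
t=0: input=5 -> V=15
t=1: input=3 -> V=18
t=2: input=5 -> V=0 FIRE
t=3: input=2 -> V=6
t=4: input=4 -> V=15
t=5: input=4 -> V=21
t=6: input=3 -> V=21
t=7: input=2 -> V=18
t=8: input=3 -> V=19
t=9: input=3 -> V=20
t=10: input=5 -> V=0 FIRE
t=11: input=0 -> V=0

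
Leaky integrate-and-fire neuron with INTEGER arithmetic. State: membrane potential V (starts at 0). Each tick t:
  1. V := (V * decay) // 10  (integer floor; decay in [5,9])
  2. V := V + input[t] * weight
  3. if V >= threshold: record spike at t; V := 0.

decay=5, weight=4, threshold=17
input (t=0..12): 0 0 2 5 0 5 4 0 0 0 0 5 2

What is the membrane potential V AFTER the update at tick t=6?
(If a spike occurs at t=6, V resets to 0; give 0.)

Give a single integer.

t=0: input=0 -> V=0
t=1: input=0 -> V=0
t=2: input=2 -> V=8
t=3: input=5 -> V=0 FIRE
t=4: input=0 -> V=0
t=5: input=5 -> V=0 FIRE
t=6: input=4 -> V=16
t=7: input=0 -> V=8
t=8: input=0 -> V=4
t=9: input=0 -> V=2
t=10: input=0 -> V=1
t=11: input=5 -> V=0 FIRE
t=12: input=2 -> V=8

Answer: 16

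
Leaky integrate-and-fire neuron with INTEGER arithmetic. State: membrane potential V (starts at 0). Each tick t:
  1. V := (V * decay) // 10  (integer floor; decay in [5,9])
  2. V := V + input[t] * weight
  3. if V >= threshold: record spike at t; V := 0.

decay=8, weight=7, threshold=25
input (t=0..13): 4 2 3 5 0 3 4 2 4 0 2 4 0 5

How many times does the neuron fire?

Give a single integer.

t=0: input=4 -> V=0 FIRE
t=1: input=2 -> V=14
t=2: input=3 -> V=0 FIRE
t=3: input=5 -> V=0 FIRE
t=4: input=0 -> V=0
t=5: input=3 -> V=21
t=6: input=4 -> V=0 FIRE
t=7: input=2 -> V=14
t=8: input=4 -> V=0 FIRE
t=9: input=0 -> V=0
t=10: input=2 -> V=14
t=11: input=4 -> V=0 FIRE
t=12: input=0 -> V=0
t=13: input=5 -> V=0 FIRE

Answer: 7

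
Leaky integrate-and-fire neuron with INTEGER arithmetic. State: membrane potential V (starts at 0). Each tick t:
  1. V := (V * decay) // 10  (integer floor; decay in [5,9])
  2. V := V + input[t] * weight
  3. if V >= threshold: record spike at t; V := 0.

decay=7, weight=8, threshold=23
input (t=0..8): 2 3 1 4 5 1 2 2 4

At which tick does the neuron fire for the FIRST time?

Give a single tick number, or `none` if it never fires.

Answer: 1

Derivation:
t=0: input=2 -> V=16
t=1: input=3 -> V=0 FIRE
t=2: input=1 -> V=8
t=3: input=4 -> V=0 FIRE
t=4: input=5 -> V=0 FIRE
t=5: input=1 -> V=8
t=6: input=2 -> V=21
t=7: input=2 -> V=0 FIRE
t=8: input=4 -> V=0 FIRE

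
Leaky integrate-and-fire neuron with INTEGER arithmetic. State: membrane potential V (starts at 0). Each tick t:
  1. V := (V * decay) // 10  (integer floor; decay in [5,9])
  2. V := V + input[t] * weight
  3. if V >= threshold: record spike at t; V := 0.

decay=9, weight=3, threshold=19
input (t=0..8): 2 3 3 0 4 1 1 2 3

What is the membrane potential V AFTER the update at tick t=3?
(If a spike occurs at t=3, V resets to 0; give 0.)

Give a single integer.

Answer: 0

Derivation:
t=0: input=2 -> V=6
t=1: input=3 -> V=14
t=2: input=3 -> V=0 FIRE
t=3: input=0 -> V=0
t=4: input=4 -> V=12
t=5: input=1 -> V=13
t=6: input=1 -> V=14
t=7: input=2 -> V=18
t=8: input=3 -> V=0 FIRE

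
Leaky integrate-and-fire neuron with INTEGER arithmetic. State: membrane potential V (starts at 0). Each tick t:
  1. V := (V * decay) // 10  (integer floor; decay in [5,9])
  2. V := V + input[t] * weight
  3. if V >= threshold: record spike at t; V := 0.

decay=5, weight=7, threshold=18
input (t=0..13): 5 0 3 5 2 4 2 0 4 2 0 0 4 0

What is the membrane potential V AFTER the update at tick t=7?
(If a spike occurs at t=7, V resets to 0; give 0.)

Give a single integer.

t=0: input=5 -> V=0 FIRE
t=1: input=0 -> V=0
t=2: input=3 -> V=0 FIRE
t=3: input=5 -> V=0 FIRE
t=4: input=2 -> V=14
t=5: input=4 -> V=0 FIRE
t=6: input=2 -> V=14
t=7: input=0 -> V=7
t=8: input=4 -> V=0 FIRE
t=9: input=2 -> V=14
t=10: input=0 -> V=7
t=11: input=0 -> V=3
t=12: input=4 -> V=0 FIRE
t=13: input=0 -> V=0

Answer: 7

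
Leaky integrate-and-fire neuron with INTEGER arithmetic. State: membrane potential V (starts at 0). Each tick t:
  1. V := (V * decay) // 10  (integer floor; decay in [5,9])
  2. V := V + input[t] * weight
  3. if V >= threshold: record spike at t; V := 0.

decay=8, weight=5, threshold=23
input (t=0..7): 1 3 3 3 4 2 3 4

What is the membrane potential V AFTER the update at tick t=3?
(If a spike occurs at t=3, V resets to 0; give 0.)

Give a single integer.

Answer: 15

Derivation:
t=0: input=1 -> V=5
t=1: input=3 -> V=19
t=2: input=3 -> V=0 FIRE
t=3: input=3 -> V=15
t=4: input=4 -> V=0 FIRE
t=5: input=2 -> V=10
t=6: input=3 -> V=0 FIRE
t=7: input=4 -> V=20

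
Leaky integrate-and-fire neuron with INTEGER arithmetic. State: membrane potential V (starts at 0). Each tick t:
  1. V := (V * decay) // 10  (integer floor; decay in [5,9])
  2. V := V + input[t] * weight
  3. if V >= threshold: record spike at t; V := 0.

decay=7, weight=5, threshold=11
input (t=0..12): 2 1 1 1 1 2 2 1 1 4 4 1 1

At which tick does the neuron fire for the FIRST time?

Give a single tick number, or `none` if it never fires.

t=0: input=2 -> V=10
t=1: input=1 -> V=0 FIRE
t=2: input=1 -> V=5
t=3: input=1 -> V=8
t=4: input=1 -> V=10
t=5: input=2 -> V=0 FIRE
t=6: input=2 -> V=10
t=7: input=1 -> V=0 FIRE
t=8: input=1 -> V=5
t=9: input=4 -> V=0 FIRE
t=10: input=4 -> V=0 FIRE
t=11: input=1 -> V=5
t=12: input=1 -> V=8

Answer: 1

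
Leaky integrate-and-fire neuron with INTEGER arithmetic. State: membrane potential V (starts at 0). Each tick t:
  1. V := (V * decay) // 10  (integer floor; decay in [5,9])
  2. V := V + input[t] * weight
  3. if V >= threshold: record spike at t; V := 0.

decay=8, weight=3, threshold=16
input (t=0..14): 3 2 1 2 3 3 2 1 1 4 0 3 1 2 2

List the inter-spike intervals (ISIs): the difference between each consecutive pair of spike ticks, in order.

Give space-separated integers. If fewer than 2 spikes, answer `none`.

t=0: input=3 -> V=9
t=1: input=2 -> V=13
t=2: input=1 -> V=13
t=3: input=2 -> V=0 FIRE
t=4: input=3 -> V=9
t=5: input=3 -> V=0 FIRE
t=6: input=2 -> V=6
t=7: input=1 -> V=7
t=8: input=1 -> V=8
t=9: input=4 -> V=0 FIRE
t=10: input=0 -> V=0
t=11: input=3 -> V=9
t=12: input=1 -> V=10
t=13: input=2 -> V=14
t=14: input=2 -> V=0 FIRE

Answer: 2 4 5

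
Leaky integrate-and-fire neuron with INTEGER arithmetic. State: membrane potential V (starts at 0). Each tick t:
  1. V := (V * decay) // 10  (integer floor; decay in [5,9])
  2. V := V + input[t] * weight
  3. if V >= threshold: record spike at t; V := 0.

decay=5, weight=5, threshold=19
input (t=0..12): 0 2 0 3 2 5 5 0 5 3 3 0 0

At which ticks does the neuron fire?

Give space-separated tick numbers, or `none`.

t=0: input=0 -> V=0
t=1: input=2 -> V=10
t=2: input=0 -> V=5
t=3: input=3 -> V=17
t=4: input=2 -> V=18
t=5: input=5 -> V=0 FIRE
t=6: input=5 -> V=0 FIRE
t=7: input=0 -> V=0
t=8: input=5 -> V=0 FIRE
t=9: input=3 -> V=15
t=10: input=3 -> V=0 FIRE
t=11: input=0 -> V=0
t=12: input=0 -> V=0

Answer: 5 6 8 10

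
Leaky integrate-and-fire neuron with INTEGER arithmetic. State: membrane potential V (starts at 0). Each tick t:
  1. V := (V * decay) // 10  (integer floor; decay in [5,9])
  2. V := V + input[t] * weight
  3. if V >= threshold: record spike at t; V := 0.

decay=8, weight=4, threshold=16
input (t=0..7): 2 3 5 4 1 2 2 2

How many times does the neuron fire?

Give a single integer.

Answer: 4

Derivation:
t=0: input=2 -> V=8
t=1: input=3 -> V=0 FIRE
t=2: input=5 -> V=0 FIRE
t=3: input=4 -> V=0 FIRE
t=4: input=1 -> V=4
t=5: input=2 -> V=11
t=6: input=2 -> V=0 FIRE
t=7: input=2 -> V=8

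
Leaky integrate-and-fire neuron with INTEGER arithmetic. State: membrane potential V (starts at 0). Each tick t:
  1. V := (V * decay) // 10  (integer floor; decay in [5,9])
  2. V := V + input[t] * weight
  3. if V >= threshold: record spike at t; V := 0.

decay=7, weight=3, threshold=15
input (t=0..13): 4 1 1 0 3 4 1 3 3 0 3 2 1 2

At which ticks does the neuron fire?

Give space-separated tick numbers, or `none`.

t=0: input=4 -> V=12
t=1: input=1 -> V=11
t=2: input=1 -> V=10
t=3: input=0 -> V=7
t=4: input=3 -> V=13
t=5: input=4 -> V=0 FIRE
t=6: input=1 -> V=3
t=7: input=3 -> V=11
t=8: input=3 -> V=0 FIRE
t=9: input=0 -> V=0
t=10: input=3 -> V=9
t=11: input=2 -> V=12
t=12: input=1 -> V=11
t=13: input=2 -> V=13

Answer: 5 8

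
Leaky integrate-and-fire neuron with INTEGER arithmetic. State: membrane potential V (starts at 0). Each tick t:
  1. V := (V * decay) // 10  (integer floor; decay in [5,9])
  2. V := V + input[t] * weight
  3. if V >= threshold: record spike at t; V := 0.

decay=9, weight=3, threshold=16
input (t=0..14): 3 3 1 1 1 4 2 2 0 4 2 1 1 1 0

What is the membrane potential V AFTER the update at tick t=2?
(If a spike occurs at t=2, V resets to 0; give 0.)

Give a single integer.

t=0: input=3 -> V=9
t=1: input=3 -> V=0 FIRE
t=2: input=1 -> V=3
t=3: input=1 -> V=5
t=4: input=1 -> V=7
t=5: input=4 -> V=0 FIRE
t=6: input=2 -> V=6
t=7: input=2 -> V=11
t=8: input=0 -> V=9
t=9: input=4 -> V=0 FIRE
t=10: input=2 -> V=6
t=11: input=1 -> V=8
t=12: input=1 -> V=10
t=13: input=1 -> V=12
t=14: input=0 -> V=10

Answer: 3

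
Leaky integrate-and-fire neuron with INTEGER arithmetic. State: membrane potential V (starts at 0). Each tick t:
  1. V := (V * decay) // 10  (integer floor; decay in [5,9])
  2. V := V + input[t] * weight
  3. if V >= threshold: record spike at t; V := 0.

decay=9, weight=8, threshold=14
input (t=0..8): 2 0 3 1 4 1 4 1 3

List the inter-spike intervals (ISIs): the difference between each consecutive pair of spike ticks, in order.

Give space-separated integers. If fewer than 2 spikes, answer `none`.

t=0: input=2 -> V=0 FIRE
t=1: input=0 -> V=0
t=2: input=3 -> V=0 FIRE
t=3: input=1 -> V=8
t=4: input=4 -> V=0 FIRE
t=5: input=1 -> V=8
t=6: input=4 -> V=0 FIRE
t=7: input=1 -> V=8
t=8: input=3 -> V=0 FIRE

Answer: 2 2 2 2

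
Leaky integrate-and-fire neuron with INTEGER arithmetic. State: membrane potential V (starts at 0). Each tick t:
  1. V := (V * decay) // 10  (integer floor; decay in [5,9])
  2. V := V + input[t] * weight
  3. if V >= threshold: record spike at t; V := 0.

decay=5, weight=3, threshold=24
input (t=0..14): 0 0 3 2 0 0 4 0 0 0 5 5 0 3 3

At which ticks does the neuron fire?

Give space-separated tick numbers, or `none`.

t=0: input=0 -> V=0
t=1: input=0 -> V=0
t=2: input=3 -> V=9
t=3: input=2 -> V=10
t=4: input=0 -> V=5
t=5: input=0 -> V=2
t=6: input=4 -> V=13
t=7: input=0 -> V=6
t=8: input=0 -> V=3
t=9: input=0 -> V=1
t=10: input=5 -> V=15
t=11: input=5 -> V=22
t=12: input=0 -> V=11
t=13: input=3 -> V=14
t=14: input=3 -> V=16

Answer: none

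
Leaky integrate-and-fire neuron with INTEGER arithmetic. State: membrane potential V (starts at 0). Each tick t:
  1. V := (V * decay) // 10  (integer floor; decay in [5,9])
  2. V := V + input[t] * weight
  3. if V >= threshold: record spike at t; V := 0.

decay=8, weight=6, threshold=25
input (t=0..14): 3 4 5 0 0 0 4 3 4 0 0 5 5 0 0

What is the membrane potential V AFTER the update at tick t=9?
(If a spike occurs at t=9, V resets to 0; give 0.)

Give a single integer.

Answer: 19

Derivation:
t=0: input=3 -> V=18
t=1: input=4 -> V=0 FIRE
t=2: input=5 -> V=0 FIRE
t=3: input=0 -> V=0
t=4: input=0 -> V=0
t=5: input=0 -> V=0
t=6: input=4 -> V=24
t=7: input=3 -> V=0 FIRE
t=8: input=4 -> V=24
t=9: input=0 -> V=19
t=10: input=0 -> V=15
t=11: input=5 -> V=0 FIRE
t=12: input=5 -> V=0 FIRE
t=13: input=0 -> V=0
t=14: input=0 -> V=0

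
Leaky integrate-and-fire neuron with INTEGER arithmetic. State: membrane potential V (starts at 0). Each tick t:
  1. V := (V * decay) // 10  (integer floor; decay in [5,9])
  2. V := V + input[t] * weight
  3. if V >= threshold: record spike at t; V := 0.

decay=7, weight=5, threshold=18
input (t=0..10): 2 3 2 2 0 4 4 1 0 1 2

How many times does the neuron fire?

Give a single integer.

Answer: 3

Derivation:
t=0: input=2 -> V=10
t=1: input=3 -> V=0 FIRE
t=2: input=2 -> V=10
t=3: input=2 -> V=17
t=4: input=0 -> V=11
t=5: input=4 -> V=0 FIRE
t=6: input=4 -> V=0 FIRE
t=7: input=1 -> V=5
t=8: input=0 -> V=3
t=9: input=1 -> V=7
t=10: input=2 -> V=14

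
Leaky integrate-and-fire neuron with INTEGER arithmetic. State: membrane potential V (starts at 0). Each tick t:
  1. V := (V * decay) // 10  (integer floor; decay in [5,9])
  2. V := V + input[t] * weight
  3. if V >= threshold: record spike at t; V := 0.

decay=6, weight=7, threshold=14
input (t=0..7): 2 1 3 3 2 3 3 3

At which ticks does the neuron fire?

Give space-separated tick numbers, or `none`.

t=0: input=2 -> V=0 FIRE
t=1: input=1 -> V=7
t=2: input=3 -> V=0 FIRE
t=3: input=3 -> V=0 FIRE
t=4: input=2 -> V=0 FIRE
t=5: input=3 -> V=0 FIRE
t=6: input=3 -> V=0 FIRE
t=7: input=3 -> V=0 FIRE

Answer: 0 2 3 4 5 6 7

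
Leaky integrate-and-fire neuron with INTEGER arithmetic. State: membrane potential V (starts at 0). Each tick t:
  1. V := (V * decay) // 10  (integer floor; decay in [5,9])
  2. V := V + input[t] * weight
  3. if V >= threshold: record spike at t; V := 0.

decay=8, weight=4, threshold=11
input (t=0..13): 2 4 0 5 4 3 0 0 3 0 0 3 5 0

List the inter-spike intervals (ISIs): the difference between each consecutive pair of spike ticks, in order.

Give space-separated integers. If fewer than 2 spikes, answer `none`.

Answer: 2 1 1 3 3 1

Derivation:
t=0: input=2 -> V=8
t=1: input=4 -> V=0 FIRE
t=2: input=0 -> V=0
t=3: input=5 -> V=0 FIRE
t=4: input=4 -> V=0 FIRE
t=5: input=3 -> V=0 FIRE
t=6: input=0 -> V=0
t=7: input=0 -> V=0
t=8: input=3 -> V=0 FIRE
t=9: input=0 -> V=0
t=10: input=0 -> V=0
t=11: input=3 -> V=0 FIRE
t=12: input=5 -> V=0 FIRE
t=13: input=0 -> V=0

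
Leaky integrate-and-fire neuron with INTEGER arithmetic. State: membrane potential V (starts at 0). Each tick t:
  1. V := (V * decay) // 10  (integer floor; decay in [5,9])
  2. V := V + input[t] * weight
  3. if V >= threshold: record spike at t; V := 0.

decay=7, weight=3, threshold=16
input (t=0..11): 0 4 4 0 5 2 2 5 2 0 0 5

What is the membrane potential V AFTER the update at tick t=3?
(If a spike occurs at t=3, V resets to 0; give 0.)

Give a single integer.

t=0: input=0 -> V=0
t=1: input=4 -> V=12
t=2: input=4 -> V=0 FIRE
t=3: input=0 -> V=0
t=4: input=5 -> V=15
t=5: input=2 -> V=0 FIRE
t=6: input=2 -> V=6
t=7: input=5 -> V=0 FIRE
t=8: input=2 -> V=6
t=9: input=0 -> V=4
t=10: input=0 -> V=2
t=11: input=5 -> V=0 FIRE

Answer: 0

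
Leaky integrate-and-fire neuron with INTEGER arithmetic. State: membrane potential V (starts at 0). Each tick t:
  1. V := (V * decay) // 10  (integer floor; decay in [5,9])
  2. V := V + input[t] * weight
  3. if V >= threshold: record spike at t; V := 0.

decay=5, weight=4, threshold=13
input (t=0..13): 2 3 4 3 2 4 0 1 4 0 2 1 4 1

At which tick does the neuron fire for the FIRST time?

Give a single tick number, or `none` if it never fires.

t=0: input=2 -> V=8
t=1: input=3 -> V=0 FIRE
t=2: input=4 -> V=0 FIRE
t=3: input=3 -> V=12
t=4: input=2 -> V=0 FIRE
t=5: input=4 -> V=0 FIRE
t=6: input=0 -> V=0
t=7: input=1 -> V=4
t=8: input=4 -> V=0 FIRE
t=9: input=0 -> V=0
t=10: input=2 -> V=8
t=11: input=1 -> V=8
t=12: input=4 -> V=0 FIRE
t=13: input=1 -> V=4

Answer: 1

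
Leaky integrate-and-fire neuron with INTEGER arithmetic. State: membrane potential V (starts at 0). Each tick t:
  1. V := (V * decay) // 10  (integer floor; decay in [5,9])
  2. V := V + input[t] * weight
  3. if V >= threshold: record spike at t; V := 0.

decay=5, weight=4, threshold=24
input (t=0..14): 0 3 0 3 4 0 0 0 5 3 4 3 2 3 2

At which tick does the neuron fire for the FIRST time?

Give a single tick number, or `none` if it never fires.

t=0: input=0 -> V=0
t=1: input=3 -> V=12
t=2: input=0 -> V=6
t=3: input=3 -> V=15
t=4: input=4 -> V=23
t=5: input=0 -> V=11
t=6: input=0 -> V=5
t=7: input=0 -> V=2
t=8: input=5 -> V=21
t=9: input=3 -> V=22
t=10: input=4 -> V=0 FIRE
t=11: input=3 -> V=12
t=12: input=2 -> V=14
t=13: input=3 -> V=19
t=14: input=2 -> V=17

Answer: 10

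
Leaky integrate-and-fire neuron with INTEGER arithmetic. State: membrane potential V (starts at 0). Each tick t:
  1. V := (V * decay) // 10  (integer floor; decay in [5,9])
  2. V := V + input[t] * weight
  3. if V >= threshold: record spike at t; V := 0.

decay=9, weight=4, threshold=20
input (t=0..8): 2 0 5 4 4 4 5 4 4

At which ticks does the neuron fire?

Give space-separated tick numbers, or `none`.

Answer: 2 4 6 8

Derivation:
t=0: input=2 -> V=8
t=1: input=0 -> V=7
t=2: input=5 -> V=0 FIRE
t=3: input=4 -> V=16
t=4: input=4 -> V=0 FIRE
t=5: input=4 -> V=16
t=6: input=5 -> V=0 FIRE
t=7: input=4 -> V=16
t=8: input=4 -> V=0 FIRE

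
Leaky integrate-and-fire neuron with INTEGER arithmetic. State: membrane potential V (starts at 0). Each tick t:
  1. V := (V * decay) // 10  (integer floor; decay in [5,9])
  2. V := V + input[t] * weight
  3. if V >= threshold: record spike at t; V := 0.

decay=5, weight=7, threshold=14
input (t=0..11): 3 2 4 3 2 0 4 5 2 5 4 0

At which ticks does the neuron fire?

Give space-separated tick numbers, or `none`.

t=0: input=3 -> V=0 FIRE
t=1: input=2 -> V=0 FIRE
t=2: input=4 -> V=0 FIRE
t=3: input=3 -> V=0 FIRE
t=4: input=2 -> V=0 FIRE
t=5: input=0 -> V=0
t=6: input=4 -> V=0 FIRE
t=7: input=5 -> V=0 FIRE
t=8: input=2 -> V=0 FIRE
t=9: input=5 -> V=0 FIRE
t=10: input=4 -> V=0 FIRE
t=11: input=0 -> V=0

Answer: 0 1 2 3 4 6 7 8 9 10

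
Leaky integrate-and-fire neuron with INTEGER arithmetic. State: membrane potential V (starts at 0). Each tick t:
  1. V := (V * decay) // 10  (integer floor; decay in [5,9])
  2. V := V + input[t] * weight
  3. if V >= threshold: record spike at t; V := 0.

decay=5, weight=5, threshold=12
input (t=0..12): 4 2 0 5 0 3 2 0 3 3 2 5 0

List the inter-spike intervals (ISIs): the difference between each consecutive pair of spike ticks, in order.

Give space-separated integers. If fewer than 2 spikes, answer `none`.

t=0: input=4 -> V=0 FIRE
t=1: input=2 -> V=10
t=2: input=0 -> V=5
t=3: input=5 -> V=0 FIRE
t=4: input=0 -> V=0
t=5: input=3 -> V=0 FIRE
t=6: input=2 -> V=10
t=7: input=0 -> V=5
t=8: input=3 -> V=0 FIRE
t=9: input=3 -> V=0 FIRE
t=10: input=2 -> V=10
t=11: input=5 -> V=0 FIRE
t=12: input=0 -> V=0

Answer: 3 2 3 1 2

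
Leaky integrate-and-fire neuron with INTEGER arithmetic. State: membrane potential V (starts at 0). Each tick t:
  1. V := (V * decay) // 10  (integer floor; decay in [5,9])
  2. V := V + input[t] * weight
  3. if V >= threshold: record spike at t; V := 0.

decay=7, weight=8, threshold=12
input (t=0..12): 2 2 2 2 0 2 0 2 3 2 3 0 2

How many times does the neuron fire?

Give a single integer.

Answer: 10

Derivation:
t=0: input=2 -> V=0 FIRE
t=1: input=2 -> V=0 FIRE
t=2: input=2 -> V=0 FIRE
t=3: input=2 -> V=0 FIRE
t=4: input=0 -> V=0
t=5: input=2 -> V=0 FIRE
t=6: input=0 -> V=0
t=7: input=2 -> V=0 FIRE
t=8: input=3 -> V=0 FIRE
t=9: input=2 -> V=0 FIRE
t=10: input=3 -> V=0 FIRE
t=11: input=0 -> V=0
t=12: input=2 -> V=0 FIRE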